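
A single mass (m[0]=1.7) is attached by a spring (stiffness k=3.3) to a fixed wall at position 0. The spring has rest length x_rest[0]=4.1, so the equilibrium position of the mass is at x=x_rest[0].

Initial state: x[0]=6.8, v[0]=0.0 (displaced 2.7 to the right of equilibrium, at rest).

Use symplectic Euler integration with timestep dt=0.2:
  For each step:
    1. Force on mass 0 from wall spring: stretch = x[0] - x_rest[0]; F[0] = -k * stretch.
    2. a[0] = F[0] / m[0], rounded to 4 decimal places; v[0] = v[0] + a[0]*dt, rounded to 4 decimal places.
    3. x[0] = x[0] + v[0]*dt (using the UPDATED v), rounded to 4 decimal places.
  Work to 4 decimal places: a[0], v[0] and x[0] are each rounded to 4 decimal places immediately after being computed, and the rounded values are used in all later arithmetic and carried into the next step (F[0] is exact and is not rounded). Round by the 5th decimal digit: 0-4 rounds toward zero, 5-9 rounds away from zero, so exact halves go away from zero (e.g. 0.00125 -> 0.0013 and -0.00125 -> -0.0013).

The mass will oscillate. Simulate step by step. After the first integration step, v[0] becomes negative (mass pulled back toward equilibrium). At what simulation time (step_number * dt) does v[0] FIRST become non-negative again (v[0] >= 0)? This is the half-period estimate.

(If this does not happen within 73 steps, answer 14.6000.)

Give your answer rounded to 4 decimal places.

Step 0: x=[6.8000] v=[0.0000]
Step 1: x=[6.5904] v=[-1.0482]
Step 2: x=[6.1874] v=[-2.0151]
Step 3: x=[5.6223] v=[-2.8255]
Step 4: x=[4.9390] v=[-3.4165]
Step 5: x=[4.1906] v=[-3.7422]
Step 6: x=[3.4351] v=[-3.7774]
Step 7: x=[2.7312] v=[-3.5193]
Step 8: x=[2.1336] v=[-2.9879]
Step 9: x=[1.6887] v=[-2.2245]
Step 10: x=[1.4310] v=[-1.2883]
Step 11: x=[1.3806] v=[-0.2521]
Step 12: x=[1.5413] v=[0.8037]
First v>=0 after going negative at step 12, time=2.4000

Answer: 2.4000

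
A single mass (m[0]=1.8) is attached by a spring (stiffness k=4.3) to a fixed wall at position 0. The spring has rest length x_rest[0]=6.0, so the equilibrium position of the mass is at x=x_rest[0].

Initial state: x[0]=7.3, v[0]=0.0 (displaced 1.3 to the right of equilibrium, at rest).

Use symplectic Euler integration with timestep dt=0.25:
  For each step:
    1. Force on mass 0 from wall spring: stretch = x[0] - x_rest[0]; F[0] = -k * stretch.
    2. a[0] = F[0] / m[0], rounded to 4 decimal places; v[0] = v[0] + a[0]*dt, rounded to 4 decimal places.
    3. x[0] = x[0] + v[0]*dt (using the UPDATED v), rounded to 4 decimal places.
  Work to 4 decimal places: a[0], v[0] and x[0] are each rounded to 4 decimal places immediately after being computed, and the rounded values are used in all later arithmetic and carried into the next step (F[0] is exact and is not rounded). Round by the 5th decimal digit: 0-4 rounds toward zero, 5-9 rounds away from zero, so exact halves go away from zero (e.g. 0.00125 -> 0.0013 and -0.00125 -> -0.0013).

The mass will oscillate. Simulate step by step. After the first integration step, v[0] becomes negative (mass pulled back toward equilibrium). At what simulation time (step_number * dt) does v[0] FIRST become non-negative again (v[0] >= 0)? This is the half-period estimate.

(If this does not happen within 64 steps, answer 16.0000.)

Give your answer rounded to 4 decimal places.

Step 0: x=[7.3000] v=[0.0000]
Step 1: x=[7.1059] v=[-0.7764]
Step 2: x=[6.7467] v=[-1.4369]
Step 3: x=[6.2760] v=[-1.8829]
Step 4: x=[5.7641] v=[-2.0477]
Step 5: x=[5.2874] v=[-1.9068]
Step 6: x=[4.9171] v=[-1.4812]
Step 7: x=[4.7085] v=[-0.8345]
Step 8: x=[4.6927] v=[-0.0632]
Step 9: x=[4.8721] v=[0.7176]
First v>=0 after going negative at step 9, time=2.2500

Answer: 2.2500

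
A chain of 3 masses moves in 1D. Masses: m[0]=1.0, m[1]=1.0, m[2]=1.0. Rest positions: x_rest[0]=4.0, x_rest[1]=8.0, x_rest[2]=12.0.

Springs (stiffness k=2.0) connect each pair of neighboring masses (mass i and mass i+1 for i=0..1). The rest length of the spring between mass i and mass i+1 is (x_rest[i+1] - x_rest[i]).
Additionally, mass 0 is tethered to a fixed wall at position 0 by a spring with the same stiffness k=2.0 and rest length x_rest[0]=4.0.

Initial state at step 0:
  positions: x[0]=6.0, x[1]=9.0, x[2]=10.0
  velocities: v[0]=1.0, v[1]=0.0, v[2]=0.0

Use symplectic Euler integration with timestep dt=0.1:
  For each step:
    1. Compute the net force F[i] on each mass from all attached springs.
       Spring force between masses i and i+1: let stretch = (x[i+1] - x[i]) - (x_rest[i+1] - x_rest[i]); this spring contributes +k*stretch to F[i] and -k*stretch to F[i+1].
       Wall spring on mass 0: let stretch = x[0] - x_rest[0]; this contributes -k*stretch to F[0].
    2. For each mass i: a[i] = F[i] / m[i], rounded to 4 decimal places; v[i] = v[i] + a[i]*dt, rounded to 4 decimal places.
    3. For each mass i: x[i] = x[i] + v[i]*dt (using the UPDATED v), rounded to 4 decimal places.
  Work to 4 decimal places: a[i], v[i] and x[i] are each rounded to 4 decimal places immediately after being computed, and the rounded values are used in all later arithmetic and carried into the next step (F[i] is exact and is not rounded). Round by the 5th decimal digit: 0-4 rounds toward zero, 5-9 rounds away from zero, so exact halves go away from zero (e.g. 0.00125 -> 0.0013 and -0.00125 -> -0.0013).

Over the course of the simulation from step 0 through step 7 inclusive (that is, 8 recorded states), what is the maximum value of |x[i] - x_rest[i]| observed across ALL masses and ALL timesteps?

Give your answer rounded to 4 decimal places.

Step 0: x=[6.0000 9.0000 10.0000] v=[1.0000 0.0000 0.0000]
Step 1: x=[6.0400 8.9600 10.0600] v=[0.4000 -0.4000 0.6000]
Step 2: x=[6.0176 8.8836 10.1780] v=[-0.2240 -0.7640 1.1800]
Step 3: x=[5.9322 8.7758 10.3501] v=[-0.8543 -1.0783 1.7211]
Step 4: x=[5.7850 8.6426 10.5707] v=[-1.4720 -1.3322 2.2062]
Step 5: x=[5.5793 8.4908 10.8328] v=[-2.0575 -1.5181 2.6206]
Step 6: x=[5.3202 8.3276 11.1280] v=[-2.5911 -1.6320 2.9522]
Step 7: x=[5.0148 8.1603 11.4472] v=[-3.0537 -1.6734 3.1921]
Max displacement = 2.0400

Answer: 2.0400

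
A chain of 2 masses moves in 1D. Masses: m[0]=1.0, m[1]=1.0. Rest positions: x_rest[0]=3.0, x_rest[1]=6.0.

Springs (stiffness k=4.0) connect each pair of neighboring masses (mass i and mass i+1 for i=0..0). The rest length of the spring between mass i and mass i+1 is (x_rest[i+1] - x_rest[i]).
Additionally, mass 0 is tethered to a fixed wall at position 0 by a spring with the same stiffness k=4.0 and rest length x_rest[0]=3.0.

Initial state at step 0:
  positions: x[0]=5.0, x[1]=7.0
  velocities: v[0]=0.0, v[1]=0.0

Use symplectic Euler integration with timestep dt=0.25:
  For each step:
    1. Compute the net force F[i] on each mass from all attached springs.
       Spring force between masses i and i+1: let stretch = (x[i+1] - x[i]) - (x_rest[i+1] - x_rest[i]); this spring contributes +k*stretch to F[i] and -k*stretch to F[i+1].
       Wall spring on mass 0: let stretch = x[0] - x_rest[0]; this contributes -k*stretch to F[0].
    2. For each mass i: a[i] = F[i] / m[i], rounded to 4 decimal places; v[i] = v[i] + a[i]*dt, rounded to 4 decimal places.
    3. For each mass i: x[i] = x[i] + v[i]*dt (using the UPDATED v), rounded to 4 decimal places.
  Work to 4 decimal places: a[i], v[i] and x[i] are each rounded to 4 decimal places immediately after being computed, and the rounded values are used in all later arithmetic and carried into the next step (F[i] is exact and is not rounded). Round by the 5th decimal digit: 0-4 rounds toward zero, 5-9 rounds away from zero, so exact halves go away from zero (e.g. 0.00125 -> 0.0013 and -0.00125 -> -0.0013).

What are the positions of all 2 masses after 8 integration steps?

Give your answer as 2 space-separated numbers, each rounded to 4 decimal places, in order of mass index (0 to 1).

Step 0: x=[5.0000 7.0000] v=[0.0000 0.0000]
Step 1: x=[4.2500 7.2500] v=[-3.0000 1.0000]
Step 2: x=[3.1875 7.5000] v=[-4.2500 1.0000]
Step 3: x=[2.4063 7.4219] v=[-3.1250 -0.3125]
Step 4: x=[2.2774 6.8399] v=[-0.5157 -2.3281]
Step 5: x=[2.7198 5.8673] v=[1.7694 -3.8906]
Step 6: x=[3.2691 4.8578] v=[2.1971 -4.0381]
Step 7: x=[3.3983 4.2011] v=[0.5167 -2.6268]
Step 8: x=[2.8786 4.0937] v=[-2.0788 -0.4296]

Answer: 2.8786 4.0937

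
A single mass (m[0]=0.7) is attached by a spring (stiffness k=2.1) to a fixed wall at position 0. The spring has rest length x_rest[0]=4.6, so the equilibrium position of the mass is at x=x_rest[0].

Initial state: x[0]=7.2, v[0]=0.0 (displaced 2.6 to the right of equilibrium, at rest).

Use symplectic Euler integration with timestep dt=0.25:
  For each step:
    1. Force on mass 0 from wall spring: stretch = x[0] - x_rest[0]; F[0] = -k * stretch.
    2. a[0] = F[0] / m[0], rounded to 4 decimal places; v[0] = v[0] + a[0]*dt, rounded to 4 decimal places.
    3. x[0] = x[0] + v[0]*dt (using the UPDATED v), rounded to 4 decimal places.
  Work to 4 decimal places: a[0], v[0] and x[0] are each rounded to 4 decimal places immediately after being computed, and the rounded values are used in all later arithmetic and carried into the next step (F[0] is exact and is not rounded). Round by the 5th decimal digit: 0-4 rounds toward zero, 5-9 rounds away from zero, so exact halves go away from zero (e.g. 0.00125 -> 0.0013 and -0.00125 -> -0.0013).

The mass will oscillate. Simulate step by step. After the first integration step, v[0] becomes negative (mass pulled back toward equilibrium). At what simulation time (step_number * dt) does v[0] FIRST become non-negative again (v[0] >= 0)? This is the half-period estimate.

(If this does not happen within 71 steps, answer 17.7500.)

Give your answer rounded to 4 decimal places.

Answer: 2.0000

Derivation:
Step 0: x=[7.2000] v=[0.0000]
Step 1: x=[6.7125] v=[-1.9500]
Step 2: x=[5.8289] v=[-3.5344]
Step 3: x=[4.7149] v=[-4.4561]
Step 4: x=[3.5793] v=[-4.5423]
Step 5: x=[2.6351] v=[-3.7768]
Step 6: x=[2.0593] v=[-2.3031]
Step 7: x=[1.9599] v=[-0.3976]
Step 8: x=[2.3555] v=[1.5825]
First v>=0 after going negative at step 8, time=2.0000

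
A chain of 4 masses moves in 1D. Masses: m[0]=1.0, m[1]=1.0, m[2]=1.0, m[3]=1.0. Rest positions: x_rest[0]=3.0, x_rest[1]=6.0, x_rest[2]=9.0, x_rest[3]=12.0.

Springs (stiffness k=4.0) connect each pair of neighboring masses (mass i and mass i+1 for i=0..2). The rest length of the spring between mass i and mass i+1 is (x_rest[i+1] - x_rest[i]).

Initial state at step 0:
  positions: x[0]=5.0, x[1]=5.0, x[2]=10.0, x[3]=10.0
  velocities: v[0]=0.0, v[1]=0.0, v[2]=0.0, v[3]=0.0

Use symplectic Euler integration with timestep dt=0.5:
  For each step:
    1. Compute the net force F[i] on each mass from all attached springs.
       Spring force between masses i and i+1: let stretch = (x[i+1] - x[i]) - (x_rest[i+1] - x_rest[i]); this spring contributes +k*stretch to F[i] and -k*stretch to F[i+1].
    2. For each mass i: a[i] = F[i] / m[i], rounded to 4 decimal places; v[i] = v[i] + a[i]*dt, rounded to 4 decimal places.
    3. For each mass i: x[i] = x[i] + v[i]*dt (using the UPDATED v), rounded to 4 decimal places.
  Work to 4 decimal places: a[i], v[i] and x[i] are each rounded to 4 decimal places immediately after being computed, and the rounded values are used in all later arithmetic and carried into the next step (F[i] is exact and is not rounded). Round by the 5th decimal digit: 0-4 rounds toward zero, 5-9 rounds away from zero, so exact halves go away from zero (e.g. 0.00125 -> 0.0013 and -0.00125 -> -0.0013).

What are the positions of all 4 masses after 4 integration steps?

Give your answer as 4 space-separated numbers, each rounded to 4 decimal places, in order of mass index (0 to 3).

Answer: 1.0000 7.0000 8.0000 14.0000

Derivation:
Step 0: x=[5.0000 5.0000 10.0000 10.0000] v=[0.0000 0.0000 0.0000 0.0000]
Step 1: x=[2.0000 10.0000 5.0000 13.0000] v=[-6.0000 10.0000 -10.0000 6.0000]
Step 2: x=[4.0000 2.0000 13.0000 11.0000] v=[4.0000 -16.0000 16.0000 -4.0000]
Step 3: x=[1.0000 7.0000 8.0000 14.0000] v=[-6.0000 10.0000 -10.0000 6.0000]
Step 4: x=[1.0000 7.0000 8.0000 14.0000] v=[0.0000 0.0000 0.0000 0.0000]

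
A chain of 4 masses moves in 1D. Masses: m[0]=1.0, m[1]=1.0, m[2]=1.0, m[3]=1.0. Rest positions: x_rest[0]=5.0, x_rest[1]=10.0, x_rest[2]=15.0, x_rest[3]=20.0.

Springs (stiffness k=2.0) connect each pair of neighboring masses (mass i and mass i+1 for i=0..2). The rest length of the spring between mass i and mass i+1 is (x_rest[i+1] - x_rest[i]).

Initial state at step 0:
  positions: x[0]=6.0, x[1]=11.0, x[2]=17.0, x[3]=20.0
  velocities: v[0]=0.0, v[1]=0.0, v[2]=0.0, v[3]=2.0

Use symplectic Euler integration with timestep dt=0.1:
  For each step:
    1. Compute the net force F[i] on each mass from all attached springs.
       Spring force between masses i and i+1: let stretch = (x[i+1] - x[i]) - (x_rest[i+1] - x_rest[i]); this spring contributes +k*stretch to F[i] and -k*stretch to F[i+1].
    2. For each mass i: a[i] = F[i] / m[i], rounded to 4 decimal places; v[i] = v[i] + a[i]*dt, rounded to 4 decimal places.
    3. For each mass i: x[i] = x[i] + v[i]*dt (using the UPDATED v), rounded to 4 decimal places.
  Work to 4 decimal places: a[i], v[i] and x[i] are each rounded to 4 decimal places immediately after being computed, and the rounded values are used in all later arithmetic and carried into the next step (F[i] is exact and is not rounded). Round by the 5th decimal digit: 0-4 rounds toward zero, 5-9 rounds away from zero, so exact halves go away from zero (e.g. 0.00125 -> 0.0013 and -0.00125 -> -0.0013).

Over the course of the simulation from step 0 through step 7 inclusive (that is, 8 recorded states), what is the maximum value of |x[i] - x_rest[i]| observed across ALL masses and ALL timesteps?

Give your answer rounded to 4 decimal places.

Answer: 2.0857

Derivation:
Step 0: x=[6.0000 11.0000 17.0000 20.0000] v=[0.0000 0.0000 0.0000 2.0000]
Step 1: x=[6.0000 11.0200 16.9400 20.2400] v=[0.0000 0.2000 -0.6000 2.4000]
Step 2: x=[6.0004 11.0580 16.8276 20.5140] v=[0.0040 0.3800 -1.1240 2.7400]
Step 3: x=[6.0020 11.1102 16.6735 20.8143] v=[0.0155 0.5224 -1.5406 3.0027]
Step 4: x=[6.0057 11.1715 16.4910 21.1318] v=[0.0371 0.6134 -1.8251 3.1745]
Step 5: x=[6.0127 11.2359 16.2949 21.4564] v=[0.0703 0.6441 -1.9608 3.2463]
Step 6: x=[6.0242 11.2970 16.1009 21.7778] v=[0.1149 0.6113 -1.9403 3.2140]
Step 7: x=[6.0412 11.3488 15.9243 22.0857] v=[0.1695 0.5175 -1.7657 3.0786]
Max displacement = 2.0857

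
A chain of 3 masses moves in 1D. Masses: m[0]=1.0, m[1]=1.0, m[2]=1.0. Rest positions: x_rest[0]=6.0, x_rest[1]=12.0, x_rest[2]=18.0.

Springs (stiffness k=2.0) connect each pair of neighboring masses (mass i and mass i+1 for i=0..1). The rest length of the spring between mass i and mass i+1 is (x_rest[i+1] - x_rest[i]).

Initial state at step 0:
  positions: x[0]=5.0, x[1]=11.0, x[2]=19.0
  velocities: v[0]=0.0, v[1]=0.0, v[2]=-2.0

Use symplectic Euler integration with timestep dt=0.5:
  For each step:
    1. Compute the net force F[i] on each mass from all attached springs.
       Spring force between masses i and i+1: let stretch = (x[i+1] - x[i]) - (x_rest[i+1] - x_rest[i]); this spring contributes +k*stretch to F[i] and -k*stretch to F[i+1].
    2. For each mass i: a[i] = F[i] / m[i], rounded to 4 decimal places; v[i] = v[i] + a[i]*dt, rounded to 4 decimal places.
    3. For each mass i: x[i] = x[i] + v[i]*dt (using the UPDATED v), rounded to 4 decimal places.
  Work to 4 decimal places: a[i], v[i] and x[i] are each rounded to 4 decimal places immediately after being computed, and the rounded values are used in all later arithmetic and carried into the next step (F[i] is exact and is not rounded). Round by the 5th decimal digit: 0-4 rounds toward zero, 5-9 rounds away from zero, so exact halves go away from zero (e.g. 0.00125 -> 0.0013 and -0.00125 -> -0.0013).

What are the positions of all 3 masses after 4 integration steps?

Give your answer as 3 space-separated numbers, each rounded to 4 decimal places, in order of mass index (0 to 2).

Step 0: x=[5.0000 11.0000 19.0000] v=[0.0000 0.0000 -2.0000]
Step 1: x=[5.0000 12.0000 17.0000] v=[0.0000 2.0000 -4.0000]
Step 2: x=[5.5000 12.0000 15.5000] v=[1.0000 0.0000 -3.0000]
Step 3: x=[6.2500 10.5000 15.2500] v=[1.5000 -3.0000 -0.5000]
Step 4: x=[6.1250 9.2500 15.6250] v=[-0.2500 -2.5000 0.7500]

Answer: 6.1250 9.2500 15.6250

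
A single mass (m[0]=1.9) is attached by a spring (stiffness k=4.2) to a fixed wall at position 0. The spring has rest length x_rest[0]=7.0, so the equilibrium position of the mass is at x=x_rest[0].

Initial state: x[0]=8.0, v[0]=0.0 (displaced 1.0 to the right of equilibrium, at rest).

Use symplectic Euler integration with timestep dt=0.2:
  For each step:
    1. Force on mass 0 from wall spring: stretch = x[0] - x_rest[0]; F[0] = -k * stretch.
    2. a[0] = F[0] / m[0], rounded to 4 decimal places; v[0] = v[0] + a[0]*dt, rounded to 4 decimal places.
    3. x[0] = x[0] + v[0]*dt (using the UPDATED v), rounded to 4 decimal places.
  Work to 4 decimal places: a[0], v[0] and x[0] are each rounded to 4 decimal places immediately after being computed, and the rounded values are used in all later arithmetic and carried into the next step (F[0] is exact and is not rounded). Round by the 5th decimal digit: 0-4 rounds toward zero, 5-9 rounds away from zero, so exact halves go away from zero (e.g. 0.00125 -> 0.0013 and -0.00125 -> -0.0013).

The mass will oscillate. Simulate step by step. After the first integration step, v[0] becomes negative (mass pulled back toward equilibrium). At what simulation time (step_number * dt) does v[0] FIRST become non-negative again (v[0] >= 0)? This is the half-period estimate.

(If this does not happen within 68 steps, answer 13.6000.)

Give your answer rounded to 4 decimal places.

Answer: 2.2000

Derivation:
Step 0: x=[8.0000] v=[0.0000]
Step 1: x=[7.9116] v=[-0.4421]
Step 2: x=[7.7426] v=[-0.8451]
Step 3: x=[7.5079] v=[-1.1734]
Step 4: x=[7.2283] v=[-1.3979]
Step 5: x=[6.9285] v=[-1.4988]
Step 6: x=[6.6351] v=[-1.4672]
Step 7: x=[6.3739] v=[-1.3059]
Step 8: x=[6.1681] v=[-1.0291]
Step 9: x=[6.0358] v=[-0.6613]
Step 10: x=[5.9888] v=[-0.2350]
Step 11: x=[6.0312] v=[0.2121]
First v>=0 after going negative at step 11, time=2.2000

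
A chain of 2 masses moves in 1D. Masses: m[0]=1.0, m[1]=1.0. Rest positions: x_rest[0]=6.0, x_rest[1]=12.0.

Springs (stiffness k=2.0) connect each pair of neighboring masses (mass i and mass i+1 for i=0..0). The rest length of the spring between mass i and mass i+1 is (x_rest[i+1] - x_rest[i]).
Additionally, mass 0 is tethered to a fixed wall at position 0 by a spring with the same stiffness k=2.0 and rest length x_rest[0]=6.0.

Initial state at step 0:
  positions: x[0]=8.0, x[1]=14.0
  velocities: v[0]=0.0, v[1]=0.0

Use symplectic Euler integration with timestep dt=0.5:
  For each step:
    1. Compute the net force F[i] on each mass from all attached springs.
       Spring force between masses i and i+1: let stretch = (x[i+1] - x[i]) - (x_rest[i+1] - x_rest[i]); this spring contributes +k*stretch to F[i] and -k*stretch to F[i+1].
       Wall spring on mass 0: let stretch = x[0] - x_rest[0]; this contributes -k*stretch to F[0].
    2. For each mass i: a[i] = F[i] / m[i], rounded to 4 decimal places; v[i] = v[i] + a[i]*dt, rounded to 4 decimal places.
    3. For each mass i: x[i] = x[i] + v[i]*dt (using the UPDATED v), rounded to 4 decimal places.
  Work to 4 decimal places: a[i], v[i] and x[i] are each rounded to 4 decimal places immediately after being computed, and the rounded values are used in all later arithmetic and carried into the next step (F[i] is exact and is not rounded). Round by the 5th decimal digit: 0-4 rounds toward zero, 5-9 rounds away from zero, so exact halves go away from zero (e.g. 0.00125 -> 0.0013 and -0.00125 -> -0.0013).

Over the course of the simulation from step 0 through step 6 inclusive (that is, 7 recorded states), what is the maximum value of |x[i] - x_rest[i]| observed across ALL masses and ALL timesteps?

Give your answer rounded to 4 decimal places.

Step 0: x=[8.0000 14.0000] v=[0.0000 0.0000]
Step 1: x=[7.0000 14.0000] v=[-2.0000 0.0000]
Step 2: x=[6.0000 13.5000] v=[-2.0000 -1.0000]
Step 3: x=[5.7500 12.2500] v=[-0.5000 -2.5000]
Step 4: x=[5.8750 10.7500] v=[0.2500 -3.0000]
Step 5: x=[5.5000 9.8125] v=[-0.7500 -1.8750]
Step 6: x=[4.5313 9.7188] v=[-1.9375 -0.1875]
Max displacement = 2.2812

Answer: 2.2812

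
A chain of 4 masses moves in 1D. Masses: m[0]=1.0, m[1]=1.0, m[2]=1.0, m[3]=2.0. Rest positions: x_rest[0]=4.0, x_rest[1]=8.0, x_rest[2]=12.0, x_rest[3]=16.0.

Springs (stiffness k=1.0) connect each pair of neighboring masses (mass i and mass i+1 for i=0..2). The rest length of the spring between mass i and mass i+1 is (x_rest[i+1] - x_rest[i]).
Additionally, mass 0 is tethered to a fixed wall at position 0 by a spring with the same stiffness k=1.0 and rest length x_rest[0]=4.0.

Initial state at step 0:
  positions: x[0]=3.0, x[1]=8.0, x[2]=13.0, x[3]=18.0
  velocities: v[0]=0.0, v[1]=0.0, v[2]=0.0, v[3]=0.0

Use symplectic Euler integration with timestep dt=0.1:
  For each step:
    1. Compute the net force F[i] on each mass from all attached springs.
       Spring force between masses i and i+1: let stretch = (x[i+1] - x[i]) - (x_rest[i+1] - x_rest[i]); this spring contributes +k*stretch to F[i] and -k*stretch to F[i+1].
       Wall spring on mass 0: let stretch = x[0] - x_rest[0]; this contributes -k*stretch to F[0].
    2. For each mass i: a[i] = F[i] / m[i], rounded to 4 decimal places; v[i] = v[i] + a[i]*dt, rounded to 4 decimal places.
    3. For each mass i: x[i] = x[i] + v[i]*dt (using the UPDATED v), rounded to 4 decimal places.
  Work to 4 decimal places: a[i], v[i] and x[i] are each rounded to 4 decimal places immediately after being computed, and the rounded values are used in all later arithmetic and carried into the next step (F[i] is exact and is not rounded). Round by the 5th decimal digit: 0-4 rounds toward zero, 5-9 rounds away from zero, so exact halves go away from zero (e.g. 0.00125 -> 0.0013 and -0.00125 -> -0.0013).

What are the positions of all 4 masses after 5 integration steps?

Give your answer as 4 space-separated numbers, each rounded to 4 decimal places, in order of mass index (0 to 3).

Answer: 3.2863 8.0068 12.9984 17.9258

Derivation:
Step 0: x=[3.0000 8.0000 13.0000 18.0000] v=[0.0000 0.0000 0.0000 0.0000]
Step 1: x=[3.0200 8.0000 13.0000 17.9950] v=[0.2000 0.0000 0.0000 -0.0500]
Step 2: x=[3.0596 8.0002 13.0000 17.9850] v=[0.3960 0.0020 -0.0005 -0.0998]
Step 3: x=[3.1180 8.0010 12.9998 17.9701] v=[0.5841 0.0079 -0.0020 -0.1491]
Step 4: x=[3.1941 8.0030 12.9993 17.9503] v=[0.7606 0.0195 -0.0049 -0.1976]
Step 5: x=[3.2863 8.0068 12.9984 17.9258] v=[0.9221 0.0382 -0.0094 -0.2452]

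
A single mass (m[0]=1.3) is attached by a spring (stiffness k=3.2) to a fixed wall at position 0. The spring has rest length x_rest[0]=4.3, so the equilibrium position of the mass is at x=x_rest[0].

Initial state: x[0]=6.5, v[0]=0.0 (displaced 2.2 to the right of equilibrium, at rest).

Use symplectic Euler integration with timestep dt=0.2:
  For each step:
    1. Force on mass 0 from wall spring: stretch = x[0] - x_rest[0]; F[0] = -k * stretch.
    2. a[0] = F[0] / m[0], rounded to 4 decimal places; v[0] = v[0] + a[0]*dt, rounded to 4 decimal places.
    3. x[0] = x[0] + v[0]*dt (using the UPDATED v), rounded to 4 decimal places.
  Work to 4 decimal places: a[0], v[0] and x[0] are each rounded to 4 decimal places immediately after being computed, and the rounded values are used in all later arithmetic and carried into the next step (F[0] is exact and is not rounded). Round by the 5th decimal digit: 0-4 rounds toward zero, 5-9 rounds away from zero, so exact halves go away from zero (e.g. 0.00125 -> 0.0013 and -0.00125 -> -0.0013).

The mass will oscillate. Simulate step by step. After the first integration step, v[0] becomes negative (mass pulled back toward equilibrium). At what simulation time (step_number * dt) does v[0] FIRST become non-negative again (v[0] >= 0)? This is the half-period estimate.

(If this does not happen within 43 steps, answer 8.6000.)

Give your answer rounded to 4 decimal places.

Step 0: x=[6.5000] v=[0.0000]
Step 1: x=[6.2834] v=[-1.0831]
Step 2: x=[5.8715] v=[-2.0595]
Step 3: x=[5.3049] v=[-2.8332]
Step 4: x=[4.6393] v=[-3.3279]
Step 5: x=[3.9403] v=[-3.4949]
Step 6: x=[3.2767] v=[-3.3178]
Step 7: x=[2.7139] v=[-2.8140]
Step 8: x=[2.3073] v=[-2.0332]
Step 9: x=[2.0969] v=[-1.0522]
Step 10: x=[2.1034] v=[0.0324]
First v>=0 after going negative at step 10, time=2.0000

Answer: 2.0000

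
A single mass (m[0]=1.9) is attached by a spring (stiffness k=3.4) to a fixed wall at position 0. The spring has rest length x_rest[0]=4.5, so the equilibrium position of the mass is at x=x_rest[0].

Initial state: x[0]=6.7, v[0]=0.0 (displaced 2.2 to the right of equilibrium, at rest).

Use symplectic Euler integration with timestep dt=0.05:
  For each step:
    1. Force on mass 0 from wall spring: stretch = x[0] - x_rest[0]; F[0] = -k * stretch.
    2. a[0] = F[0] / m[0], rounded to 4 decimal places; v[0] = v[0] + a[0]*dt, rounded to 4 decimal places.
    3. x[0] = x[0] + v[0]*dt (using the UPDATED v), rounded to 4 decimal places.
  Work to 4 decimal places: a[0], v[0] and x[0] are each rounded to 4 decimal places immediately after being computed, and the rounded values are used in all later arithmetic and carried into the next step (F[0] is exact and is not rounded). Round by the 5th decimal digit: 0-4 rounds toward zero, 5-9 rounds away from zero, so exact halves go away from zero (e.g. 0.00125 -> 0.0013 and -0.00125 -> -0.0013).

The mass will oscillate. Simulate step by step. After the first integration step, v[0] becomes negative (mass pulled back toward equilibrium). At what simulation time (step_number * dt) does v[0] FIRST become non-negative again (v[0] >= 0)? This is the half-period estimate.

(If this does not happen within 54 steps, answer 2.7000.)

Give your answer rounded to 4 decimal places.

Step 0: x=[6.7000] v=[0.0000]
Step 1: x=[6.6902] v=[-0.1968]
Step 2: x=[6.6706] v=[-0.3928]
Step 3: x=[6.6413] v=[-0.5870]
Step 4: x=[6.6024] v=[-0.7786]
Step 5: x=[6.5541] v=[-0.9667]
Step 6: x=[6.4966] v=[-1.1505]
Step 7: x=[6.4301] v=[-1.3291]
Step 8: x=[6.3550] v=[-1.5018]
Step 9: x=[6.2716] v=[-1.6678]
Step 10: x=[6.1803] v=[-1.8263]
Step 11: x=[6.0815] v=[-1.9766]
Step 12: x=[5.9756] v=[-2.1181]
Step 13: x=[5.8631] v=[-2.2501]
Step 14: x=[5.7445] v=[-2.3721]
Step 15: x=[5.6203] v=[-2.4835]
Step 16: x=[5.4911] v=[-2.5837]
Step 17: x=[5.3575] v=[-2.6724]
Step 18: x=[5.2200] v=[-2.7491]
Step 19: x=[5.0793] v=[-2.8135]
Step 20: x=[4.9360] v=[-2.8653]
Step 21: x=[4.7908] v=[-2.9043]
Step 22: x=[4.6443] v=[-2.9303]
Step 23: x=[4.4971] v=[-2.9432]
Step 24: x=[4.3500] v=[-2.9429]
Step 25: x=[4.2035] v=[-2.9295]
Step 26: x=[4.0584] v=[-2.9030]
Step 27: x=[3.9152] v=[-2.8635]
Step 28: x=[3.7746] v=[-2.8112]
Step 29: x=[3.6373] v=[-2.7463]
Step 30: x=[3.5038] v=[-2.6691]
Step 31: x=[3.3748] v=[-2.5800]
Step 32: x=[3.2508] v=[-2.4793]
Step 33: x=[3.1324] v=[-2.3675]
Step 34: x=[3.0201] v=[-2.2451]
Step 35: x=[2.9145] v=[-2.1127]
Step 36: x=[2.8160] v=[-1.9708]
Step 37: x=[2.7250] v=[-1.8201]
Step 38: x=[2.6419] v=[-1.6613]
Step 39: x=[2.5671] v=[-1.4951]
Step 40: x=[2.5010] v=[-1.3222]
Step 41: x=[2.4438] v=[-1.1433]
Step 42: x=[2.3958] v=[-0.9593]
Step 43: x=[2.3573] v=[-0.7710]
Step 44: x=[2.3283] v=[-0.5793]
Step 45: x=[2.3091] v=[-0.3850]
Step 46: x=[2.2997] v=[-0.1890]
Step 47: x=[2.3001] v=[0.0079]
First v>=0 after going negative at step 47, time=2.3500

Answer: 2.3500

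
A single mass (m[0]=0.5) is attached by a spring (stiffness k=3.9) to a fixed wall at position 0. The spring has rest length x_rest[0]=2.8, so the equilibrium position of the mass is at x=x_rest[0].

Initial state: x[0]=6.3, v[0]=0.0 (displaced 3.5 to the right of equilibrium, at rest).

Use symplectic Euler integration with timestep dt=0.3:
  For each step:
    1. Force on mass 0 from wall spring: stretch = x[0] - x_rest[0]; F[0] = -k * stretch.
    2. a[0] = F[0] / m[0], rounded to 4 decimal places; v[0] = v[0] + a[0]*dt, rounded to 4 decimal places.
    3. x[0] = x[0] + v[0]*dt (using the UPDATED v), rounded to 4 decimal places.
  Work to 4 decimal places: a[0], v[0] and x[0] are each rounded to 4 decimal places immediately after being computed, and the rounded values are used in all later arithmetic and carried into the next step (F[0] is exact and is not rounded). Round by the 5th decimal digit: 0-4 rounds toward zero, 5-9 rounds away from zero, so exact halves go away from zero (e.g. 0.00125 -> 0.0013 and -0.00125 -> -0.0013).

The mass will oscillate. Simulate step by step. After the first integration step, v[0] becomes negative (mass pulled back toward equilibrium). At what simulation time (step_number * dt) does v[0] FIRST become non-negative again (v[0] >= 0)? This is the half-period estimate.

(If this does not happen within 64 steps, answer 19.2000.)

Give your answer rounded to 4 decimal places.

Answer: 1.2000

Derivation:
Step 0: x=[6.3000] v=[0.0000]
Step 1: x=[3.8430] v=[-8.1900]
Step 2: x=[0.6538] v=[-10.6306]
Step 3: x=[-1.0288] v=[-5.6085]
Step 4: x=[-0.0235] v=[3.3509]
First v>=0 after going negative at step 4, time=1.2000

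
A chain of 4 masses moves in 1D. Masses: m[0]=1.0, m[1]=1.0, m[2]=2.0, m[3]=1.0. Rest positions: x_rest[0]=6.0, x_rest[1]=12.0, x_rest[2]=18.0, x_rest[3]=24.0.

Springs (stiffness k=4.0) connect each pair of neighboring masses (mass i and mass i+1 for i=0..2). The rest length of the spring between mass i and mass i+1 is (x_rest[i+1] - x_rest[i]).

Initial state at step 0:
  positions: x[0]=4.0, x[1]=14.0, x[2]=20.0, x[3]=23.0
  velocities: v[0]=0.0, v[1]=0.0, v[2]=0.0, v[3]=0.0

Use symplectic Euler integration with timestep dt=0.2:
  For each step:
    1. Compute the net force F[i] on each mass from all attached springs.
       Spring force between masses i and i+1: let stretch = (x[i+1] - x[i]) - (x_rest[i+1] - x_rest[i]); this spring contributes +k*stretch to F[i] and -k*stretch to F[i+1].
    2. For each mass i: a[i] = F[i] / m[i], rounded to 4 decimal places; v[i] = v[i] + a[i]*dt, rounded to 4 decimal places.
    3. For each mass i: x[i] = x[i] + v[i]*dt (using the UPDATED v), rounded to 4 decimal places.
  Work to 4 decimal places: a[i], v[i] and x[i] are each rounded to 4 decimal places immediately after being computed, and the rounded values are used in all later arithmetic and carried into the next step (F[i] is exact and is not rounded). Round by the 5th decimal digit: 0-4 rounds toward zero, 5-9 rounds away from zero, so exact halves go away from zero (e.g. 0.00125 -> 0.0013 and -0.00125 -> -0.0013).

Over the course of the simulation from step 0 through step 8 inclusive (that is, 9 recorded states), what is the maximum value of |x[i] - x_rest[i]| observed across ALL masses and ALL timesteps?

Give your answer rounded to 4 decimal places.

Step 0: x=[4.0000 14.0000 20.0000 23.0000] v=[0.0000 0.0000 0.0000 0.0000]
Step 1: x=[4.6400 13.3600 19.7600 23.4800] v=[3.2000 -3.2000 -1.2000 2.4000]
Step 2: x=[5.7152 12.3488 19.3056 24.3248] v=[5.3760 -5.0560 -2.2720 4.2240]
Step 3: x=[6.8918 11.3893 18.6962 25.3265] v=[5.8829 -4.7974 -3.0470 5.0086]
Step 4: x=[7.8280 10.8793 18.0327 26.2274] v=[4.6809 -2.5499 -3.3176 4.5044]
Step 5: x=[8.2924 11.0257 17.4525 26.7771] v=[2.3219 0.7318 -2.9011 2.7486]
Step 6: x=[8.2341 11.7630 17.1041 26.7949] v=[-0.2915 3.6866 -1.7420 0.0889]
Step 7: x=[7.7804 12.7903 17.1037 26.2222] v=[-2.2684 5.1364 -0.0021 -2.8637]
Step 8: x=[7.1683 13.7061 17.4877 25.1505] v=[-3.0605 4.5792 1.9199 -5.3585]
Max displacement = 2.7949

Answer: 2.7949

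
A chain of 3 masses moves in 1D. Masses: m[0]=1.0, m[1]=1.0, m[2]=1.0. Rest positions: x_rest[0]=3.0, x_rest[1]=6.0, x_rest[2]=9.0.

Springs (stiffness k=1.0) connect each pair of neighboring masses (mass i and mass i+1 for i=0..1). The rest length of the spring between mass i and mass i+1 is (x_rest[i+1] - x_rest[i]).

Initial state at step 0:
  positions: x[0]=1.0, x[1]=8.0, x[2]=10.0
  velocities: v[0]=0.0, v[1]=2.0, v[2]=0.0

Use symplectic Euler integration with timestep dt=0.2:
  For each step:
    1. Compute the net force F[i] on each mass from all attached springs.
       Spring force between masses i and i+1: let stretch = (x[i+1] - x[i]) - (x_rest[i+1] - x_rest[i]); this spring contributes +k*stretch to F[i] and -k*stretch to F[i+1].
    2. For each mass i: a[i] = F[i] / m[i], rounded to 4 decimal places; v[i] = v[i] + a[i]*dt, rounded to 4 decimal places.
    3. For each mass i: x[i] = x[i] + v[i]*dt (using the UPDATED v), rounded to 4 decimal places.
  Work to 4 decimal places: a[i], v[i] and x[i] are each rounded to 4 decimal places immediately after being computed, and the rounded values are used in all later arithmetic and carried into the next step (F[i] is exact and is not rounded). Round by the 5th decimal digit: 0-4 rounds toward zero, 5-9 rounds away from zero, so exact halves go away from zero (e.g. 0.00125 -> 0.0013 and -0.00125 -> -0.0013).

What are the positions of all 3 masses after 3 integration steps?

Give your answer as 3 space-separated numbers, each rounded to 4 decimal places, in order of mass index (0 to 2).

Step 0: x=[1.0000 8.0000 10.0000] v=[0.0000 2.0000 0.0000]
Step 1: x=[1.1600 8.2000 10.0400] v=[0.8000 1.0000 0.2000]
Step 2: x=[1.4816 8.1920 10.1264] v=[1.6080 -0.0400 0.4320]
Step 3: x=[1.9516 7.9930 10.2554] v=[2.3501 -0.9952 0.6451]

Answer: 1.9516 7.9930 10.2554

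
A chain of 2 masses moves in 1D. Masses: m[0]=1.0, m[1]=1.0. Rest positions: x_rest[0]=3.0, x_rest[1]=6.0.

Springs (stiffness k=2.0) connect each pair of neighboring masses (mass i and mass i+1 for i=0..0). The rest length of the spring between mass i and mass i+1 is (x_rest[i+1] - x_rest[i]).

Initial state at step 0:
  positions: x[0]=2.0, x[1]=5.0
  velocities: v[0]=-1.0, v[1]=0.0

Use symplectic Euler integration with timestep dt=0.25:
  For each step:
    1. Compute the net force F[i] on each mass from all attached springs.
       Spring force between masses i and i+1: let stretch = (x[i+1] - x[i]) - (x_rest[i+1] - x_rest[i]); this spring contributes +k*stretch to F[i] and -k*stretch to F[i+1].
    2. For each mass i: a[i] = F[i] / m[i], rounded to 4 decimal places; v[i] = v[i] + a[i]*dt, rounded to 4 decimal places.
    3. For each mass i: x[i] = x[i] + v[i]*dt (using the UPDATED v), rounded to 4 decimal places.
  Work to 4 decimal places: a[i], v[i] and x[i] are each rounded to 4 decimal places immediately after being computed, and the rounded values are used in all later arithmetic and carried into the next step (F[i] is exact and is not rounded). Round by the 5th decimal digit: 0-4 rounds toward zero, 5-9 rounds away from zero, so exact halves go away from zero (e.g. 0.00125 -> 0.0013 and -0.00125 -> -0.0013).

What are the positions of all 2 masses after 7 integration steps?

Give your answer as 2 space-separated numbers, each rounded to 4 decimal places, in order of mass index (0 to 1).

Answer: 1.2246 4.0254

Derivation:
Step 0: x=[2.0000 5.0000] v=[-1.0000 0.0000]
Step 1: x=[1.7500 5.0000] v=[-1.0000 0.0000]
Step 2: x=[1.5313 4.9688] v=[-0.8750 -0.1250]
Step 3: x=[1.3672 4.8829] v=[-0.6563 -0.3438]
Step 4: x=[1.2676 4.7325] v=[-0.3985 -0.6017]
Step 5: x=[1.2261 4.5240] v=[-0.1661 -0.8342]
Step 6: x=[1.2218 4.2782] v=[-0.0172 -0.9832]
Step 7: x=[1.2246 4.0254] v=[0.0110 -1.0114]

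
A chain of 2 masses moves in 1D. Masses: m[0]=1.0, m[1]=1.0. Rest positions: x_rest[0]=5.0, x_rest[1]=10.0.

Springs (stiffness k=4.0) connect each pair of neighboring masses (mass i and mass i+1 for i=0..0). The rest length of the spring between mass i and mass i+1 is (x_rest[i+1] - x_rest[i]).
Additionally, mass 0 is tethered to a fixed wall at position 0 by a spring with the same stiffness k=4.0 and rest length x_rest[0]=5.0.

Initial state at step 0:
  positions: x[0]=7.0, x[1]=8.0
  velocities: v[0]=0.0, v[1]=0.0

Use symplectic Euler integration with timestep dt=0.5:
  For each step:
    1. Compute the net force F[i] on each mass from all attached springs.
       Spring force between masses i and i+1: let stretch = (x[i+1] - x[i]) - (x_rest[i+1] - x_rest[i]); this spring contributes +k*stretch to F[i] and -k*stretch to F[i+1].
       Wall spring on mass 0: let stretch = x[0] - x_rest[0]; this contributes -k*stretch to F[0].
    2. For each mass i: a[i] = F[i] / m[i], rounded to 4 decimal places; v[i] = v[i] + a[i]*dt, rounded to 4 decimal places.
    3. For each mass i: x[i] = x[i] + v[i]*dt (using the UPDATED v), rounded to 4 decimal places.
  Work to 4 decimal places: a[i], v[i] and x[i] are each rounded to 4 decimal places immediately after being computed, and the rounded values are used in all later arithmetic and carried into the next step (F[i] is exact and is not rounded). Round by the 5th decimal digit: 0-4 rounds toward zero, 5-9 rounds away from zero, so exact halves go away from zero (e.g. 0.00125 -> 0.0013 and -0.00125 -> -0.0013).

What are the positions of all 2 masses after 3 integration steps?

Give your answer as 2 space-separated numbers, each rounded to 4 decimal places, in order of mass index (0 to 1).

Answer: 9.0000 8.0000

Derivation:
Step 0: x=[7.0000 8.0000] v=[0.0000 0.0000]
Step 1: x=[1.0000 12.0000] v=[-12.0000 8.0000]
Step 2: x=[5.0000 10.0000] v=[8.0000 -4.0000]
Step 3: x=[9.0000 8.0000] v=[8.0000 -4.0000]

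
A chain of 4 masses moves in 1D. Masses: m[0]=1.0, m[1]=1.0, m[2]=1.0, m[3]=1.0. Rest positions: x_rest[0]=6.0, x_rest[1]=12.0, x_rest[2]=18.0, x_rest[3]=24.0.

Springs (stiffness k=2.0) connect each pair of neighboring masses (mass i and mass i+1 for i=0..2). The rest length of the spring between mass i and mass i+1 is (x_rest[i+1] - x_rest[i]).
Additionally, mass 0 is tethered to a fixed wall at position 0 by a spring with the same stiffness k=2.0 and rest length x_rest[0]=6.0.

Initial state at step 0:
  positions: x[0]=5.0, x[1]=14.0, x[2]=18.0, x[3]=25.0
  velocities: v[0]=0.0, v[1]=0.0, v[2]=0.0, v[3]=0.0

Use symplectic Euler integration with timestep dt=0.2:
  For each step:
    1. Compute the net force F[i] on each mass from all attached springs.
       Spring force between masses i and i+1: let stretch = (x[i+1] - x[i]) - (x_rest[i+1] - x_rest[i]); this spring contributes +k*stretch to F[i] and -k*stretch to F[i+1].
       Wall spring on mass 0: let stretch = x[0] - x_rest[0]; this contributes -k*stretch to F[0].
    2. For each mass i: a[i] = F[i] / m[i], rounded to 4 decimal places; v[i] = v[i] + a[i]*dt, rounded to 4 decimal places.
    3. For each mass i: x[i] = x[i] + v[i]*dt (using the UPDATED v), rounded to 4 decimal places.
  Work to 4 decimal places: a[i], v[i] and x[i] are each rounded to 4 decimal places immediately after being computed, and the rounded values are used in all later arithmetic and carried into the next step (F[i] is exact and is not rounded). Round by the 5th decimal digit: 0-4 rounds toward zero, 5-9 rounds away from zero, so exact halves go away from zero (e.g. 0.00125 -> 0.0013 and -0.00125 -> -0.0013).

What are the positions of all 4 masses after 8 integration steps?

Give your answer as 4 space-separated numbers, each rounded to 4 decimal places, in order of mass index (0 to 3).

Step 0: x=[5.0000 14.0000 18.0000 25.0000] v=[0.0000 0.0000 0.0000 0.0000]
Step 1: x=[5.3200 13.6000 18.2400 24.9200] v=[1.6000 -2.0000 1.2000 -0.4000]
Step 2: x=[5.8768 12.9088 18.6432 24.7856] v=[2.7840 -3.4560 2.0160 -0.6720]
Step 3: x=[6.5260 12.1138 19.0790 24.6398] v=[3.2461 -3.9750 2.1792 -0.7290]
Step 4: x=[7.1002 11.4290 19.4025 24.5291] v=[2.8708 -3.4240 1.6174 -0.5533]
Step 5: x=[7.4526 11.0358 19.4982 24.4883] v=[1.7622 -1.9661 0.4786 -0.2039]
Step 6: x=[7.4955 11.0329 19.3161 24.5283] v=[0.2144 -0.0144 -0.9103 0.2001]
Step 7: x=[7.2217 11.4097 18.8884 24.6313] v=[-1.3688 1.8839 -2.1387 0.5152]
Step 8: x=[6.7052 12.0497 18.3218 24.7549] v=[-2.5823 3.2002 -2.8330 0.6180]

Answer: 6.7052 12.0497 18.3218 24.7549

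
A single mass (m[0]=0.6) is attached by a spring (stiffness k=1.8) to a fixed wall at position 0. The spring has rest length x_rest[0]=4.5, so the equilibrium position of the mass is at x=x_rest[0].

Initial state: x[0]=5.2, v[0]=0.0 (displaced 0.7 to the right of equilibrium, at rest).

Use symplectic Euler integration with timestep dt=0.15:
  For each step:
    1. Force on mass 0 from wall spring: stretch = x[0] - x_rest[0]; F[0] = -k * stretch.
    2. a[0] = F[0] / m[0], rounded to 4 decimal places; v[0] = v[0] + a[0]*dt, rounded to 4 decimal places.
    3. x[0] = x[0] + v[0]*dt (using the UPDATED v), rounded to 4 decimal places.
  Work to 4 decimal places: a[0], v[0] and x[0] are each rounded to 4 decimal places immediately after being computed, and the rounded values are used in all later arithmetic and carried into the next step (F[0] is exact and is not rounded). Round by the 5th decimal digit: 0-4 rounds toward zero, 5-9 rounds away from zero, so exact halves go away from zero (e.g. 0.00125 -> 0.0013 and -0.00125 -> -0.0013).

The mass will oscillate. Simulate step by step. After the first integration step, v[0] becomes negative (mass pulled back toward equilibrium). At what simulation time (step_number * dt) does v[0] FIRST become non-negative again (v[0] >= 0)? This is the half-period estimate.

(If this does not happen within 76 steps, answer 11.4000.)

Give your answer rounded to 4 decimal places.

Step 0: x=[5.2000] v=[0.0000]
Step 1: x=[5.1528] v=[-0.3150]
Step 2: x=[5.0615] v=[-0.6088]
Step 3: x=[4.9323] v=[-0.8615]
Step 4: x=[4.7739] v=[-1.0560]
Step 5: x=[4.5970] v=[-1.1793]
Step 6: x=[4.4136] v=[-1.2230]
Step 7: x=[4.2360] v=[-1.1841]
Step 8: x=[4.0762] v=[-1.0653]
Step 9: x=[3.9450] v=[-0.8746]
Step 10: x=[3.8513] v=[-0.6249]
Step 11: x=[3.8014] v=[-0.3330]
Step 12: x=[3.7986] v=[-0.0186]
Step 13: x=[3.8432] v=[0.2970]
First v>=0 after going negative at step 13, time=1.9500

Answer: 1.9500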